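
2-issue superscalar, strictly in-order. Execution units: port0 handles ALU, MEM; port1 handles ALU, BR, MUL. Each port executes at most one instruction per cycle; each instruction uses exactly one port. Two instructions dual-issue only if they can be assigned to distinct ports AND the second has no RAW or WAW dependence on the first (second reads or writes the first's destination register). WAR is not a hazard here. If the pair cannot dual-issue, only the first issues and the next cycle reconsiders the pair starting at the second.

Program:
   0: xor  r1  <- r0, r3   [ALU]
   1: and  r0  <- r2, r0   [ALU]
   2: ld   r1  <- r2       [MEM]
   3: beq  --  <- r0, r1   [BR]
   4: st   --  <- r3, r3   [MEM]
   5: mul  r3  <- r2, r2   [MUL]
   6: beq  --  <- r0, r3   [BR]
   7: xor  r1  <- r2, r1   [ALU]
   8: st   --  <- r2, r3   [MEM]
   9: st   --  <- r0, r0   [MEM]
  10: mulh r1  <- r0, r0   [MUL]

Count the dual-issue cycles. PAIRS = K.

t=0 i0&i1:xor+and ; 2-wide
t=1 i2:ld ; RAW r1
t=2 i3&i4:beq+st ; 2-wide
t=3 i5:mul ; no-port MUL/BR
t=4 i6&i7:beq+xor ; 2-wide
t=5 i8:st ; no-port MEM/MEM
t=6 i9&i10:st+mulh ; 2-wide

PAIRS = 4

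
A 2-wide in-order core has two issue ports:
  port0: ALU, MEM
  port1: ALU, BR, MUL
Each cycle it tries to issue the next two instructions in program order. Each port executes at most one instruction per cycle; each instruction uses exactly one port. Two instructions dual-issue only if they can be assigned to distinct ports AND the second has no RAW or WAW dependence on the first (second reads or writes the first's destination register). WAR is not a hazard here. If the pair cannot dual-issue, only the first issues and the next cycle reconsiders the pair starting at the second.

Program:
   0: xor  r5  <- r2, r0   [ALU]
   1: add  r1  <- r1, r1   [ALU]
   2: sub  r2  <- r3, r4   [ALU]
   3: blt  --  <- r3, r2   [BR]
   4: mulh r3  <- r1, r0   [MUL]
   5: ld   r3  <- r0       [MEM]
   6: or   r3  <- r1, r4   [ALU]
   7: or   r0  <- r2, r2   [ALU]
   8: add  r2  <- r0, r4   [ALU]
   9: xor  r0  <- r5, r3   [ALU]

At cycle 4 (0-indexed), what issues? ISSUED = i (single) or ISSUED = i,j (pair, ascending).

ISSUED = 5

  cy0 -> i0+i1 (xor;add) dual
  cy1 -> i2 (sub) RAW r2
  cy2 -> i3 (blt) no-port BR/MUL
  cy3 -> i4 (mulh) WAW r3
  cy4 -> i5 (ld) WAW r3
  cy5 -> i6+i7 (or;or) dual
  cy6 -> i8+i9 (add;xor) dual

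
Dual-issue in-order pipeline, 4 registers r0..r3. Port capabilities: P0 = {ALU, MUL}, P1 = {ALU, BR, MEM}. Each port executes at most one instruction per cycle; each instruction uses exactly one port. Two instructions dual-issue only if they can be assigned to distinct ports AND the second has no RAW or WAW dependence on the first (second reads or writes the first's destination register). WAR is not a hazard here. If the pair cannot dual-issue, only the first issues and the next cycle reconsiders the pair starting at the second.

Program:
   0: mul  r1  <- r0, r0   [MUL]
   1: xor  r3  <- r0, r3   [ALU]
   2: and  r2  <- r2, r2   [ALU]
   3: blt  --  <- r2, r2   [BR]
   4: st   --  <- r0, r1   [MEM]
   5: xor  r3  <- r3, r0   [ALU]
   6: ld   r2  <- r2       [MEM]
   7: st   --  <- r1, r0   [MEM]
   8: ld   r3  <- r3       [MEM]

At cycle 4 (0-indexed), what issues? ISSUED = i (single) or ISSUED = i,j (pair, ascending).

c0: i0/i1 mul.MUL xor.ALU  dual
c1: i2 and.ALU  RAW r2
c2: i3 blt.BR  no-port BR/MEM
c3: i4/i5 st.MEM xor.ALU  dual
c4: i6 ld.MEM  no-port MEM/MEM
c5: i7 st.MEM  no-port MEM/MEM
c6: i8 ld.MEM  tail

ISSUED = 6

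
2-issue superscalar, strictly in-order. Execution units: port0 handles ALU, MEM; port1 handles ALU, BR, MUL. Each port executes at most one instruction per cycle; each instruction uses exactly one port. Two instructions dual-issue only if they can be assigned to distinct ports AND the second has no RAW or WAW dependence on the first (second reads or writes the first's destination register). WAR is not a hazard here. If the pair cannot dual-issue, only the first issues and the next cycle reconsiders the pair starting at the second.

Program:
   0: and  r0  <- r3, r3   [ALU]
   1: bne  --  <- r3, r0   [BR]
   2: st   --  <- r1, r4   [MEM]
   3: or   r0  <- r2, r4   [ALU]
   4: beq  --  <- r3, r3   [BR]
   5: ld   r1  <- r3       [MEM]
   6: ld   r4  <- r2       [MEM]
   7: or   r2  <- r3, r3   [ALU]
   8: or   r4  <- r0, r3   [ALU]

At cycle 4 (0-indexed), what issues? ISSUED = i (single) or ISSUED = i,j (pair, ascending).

ISSUED = 6,7

t=0 i0:and.ALU ; RAW r0
t=1 i1,i2:bne.BR st.MEM ; 2-wide
t=2 i3,i4:or.ALU beq.BR ; 2-wide
t=3 i5:ld.MEM ; no-port MEM/MEM
t=4 i6,i7:ld.MEM or.ALU ; 2-wide
t=5 i8:or.ALU ; tail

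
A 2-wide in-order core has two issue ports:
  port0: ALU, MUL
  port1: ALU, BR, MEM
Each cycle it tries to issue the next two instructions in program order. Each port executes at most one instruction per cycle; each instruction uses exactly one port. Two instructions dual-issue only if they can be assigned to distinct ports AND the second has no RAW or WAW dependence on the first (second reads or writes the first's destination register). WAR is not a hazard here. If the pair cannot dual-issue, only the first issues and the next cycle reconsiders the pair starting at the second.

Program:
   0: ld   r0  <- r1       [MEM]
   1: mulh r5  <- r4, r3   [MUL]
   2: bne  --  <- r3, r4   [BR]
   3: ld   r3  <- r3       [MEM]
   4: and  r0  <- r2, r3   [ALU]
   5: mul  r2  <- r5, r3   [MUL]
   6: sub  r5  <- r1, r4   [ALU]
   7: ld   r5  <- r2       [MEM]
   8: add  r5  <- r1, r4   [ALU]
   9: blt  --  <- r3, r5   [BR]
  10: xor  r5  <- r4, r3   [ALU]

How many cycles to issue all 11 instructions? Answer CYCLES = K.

CYCLES = 8

  cy0 -> i0&i1 (ld/mulh) dual
  cy1 -> i2 (bne) no-port BR/MEM
  cy2 -> i3 (ld) RAW r3
  cy3 -> i4&i5 (and/mul) dual
  cy4 -> i6 (sub) WAW r5
  cy5 -> i7 (ld) WAW r5
  cy6 -> i8 (add) RAW r5
  cy7 -> i9&i10 (blt/xor) dual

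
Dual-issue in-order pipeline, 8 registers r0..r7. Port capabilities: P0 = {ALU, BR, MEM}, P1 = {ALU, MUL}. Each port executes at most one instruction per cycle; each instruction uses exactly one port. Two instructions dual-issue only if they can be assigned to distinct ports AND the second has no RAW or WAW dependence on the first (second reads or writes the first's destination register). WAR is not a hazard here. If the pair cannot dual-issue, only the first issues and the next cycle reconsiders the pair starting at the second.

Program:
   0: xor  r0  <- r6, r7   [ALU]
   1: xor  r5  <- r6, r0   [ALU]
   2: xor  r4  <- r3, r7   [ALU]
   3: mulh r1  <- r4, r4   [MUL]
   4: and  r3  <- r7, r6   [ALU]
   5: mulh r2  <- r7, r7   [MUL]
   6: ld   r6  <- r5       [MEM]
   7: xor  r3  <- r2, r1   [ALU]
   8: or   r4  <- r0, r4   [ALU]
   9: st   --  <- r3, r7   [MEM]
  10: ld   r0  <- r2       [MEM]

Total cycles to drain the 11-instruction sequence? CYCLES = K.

CYCLES = 7

  cy0 -> i0 (xor) RAW r0
  cy1 -> i1+i2 (xor+xor) pair
  cy2 -> i3+i4 (mulh+and) pair
  cy3 -> i5+i6 (mulh+ld) pair
  cy4 -> i7+i8 (xor+or) pair
  cy5 -> i9 (st) no-port MEM/MEM
  cy6 -> i10 (ld) tail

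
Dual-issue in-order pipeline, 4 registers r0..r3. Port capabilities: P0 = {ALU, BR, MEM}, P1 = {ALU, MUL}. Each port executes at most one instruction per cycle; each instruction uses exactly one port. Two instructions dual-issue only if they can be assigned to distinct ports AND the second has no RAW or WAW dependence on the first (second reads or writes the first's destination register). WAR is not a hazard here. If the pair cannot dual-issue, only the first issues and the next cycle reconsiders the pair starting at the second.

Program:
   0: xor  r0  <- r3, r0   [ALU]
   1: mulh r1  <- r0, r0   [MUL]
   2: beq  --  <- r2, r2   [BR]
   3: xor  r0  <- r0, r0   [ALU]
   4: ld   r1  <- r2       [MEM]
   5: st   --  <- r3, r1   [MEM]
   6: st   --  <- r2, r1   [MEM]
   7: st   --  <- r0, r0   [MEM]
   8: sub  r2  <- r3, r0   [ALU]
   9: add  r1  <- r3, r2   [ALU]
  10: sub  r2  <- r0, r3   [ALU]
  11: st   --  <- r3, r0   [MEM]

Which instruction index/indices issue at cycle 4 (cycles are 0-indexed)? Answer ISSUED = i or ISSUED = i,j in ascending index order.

ISSUED = 6

[0] i0  xor  -- RAW r0
[1] i1&i2  mulh+beq  -- dual
[2] i3&i4  xor+ld  -- dual
[3] i5  st  -- no-port MEM/MEM
[4] i6  st  -- no-port MEM/MEM
[5] i7&i8  st+sub  -- dual
[6] i9&i10  add+sub  -- dual
[7] i11  st  -- tail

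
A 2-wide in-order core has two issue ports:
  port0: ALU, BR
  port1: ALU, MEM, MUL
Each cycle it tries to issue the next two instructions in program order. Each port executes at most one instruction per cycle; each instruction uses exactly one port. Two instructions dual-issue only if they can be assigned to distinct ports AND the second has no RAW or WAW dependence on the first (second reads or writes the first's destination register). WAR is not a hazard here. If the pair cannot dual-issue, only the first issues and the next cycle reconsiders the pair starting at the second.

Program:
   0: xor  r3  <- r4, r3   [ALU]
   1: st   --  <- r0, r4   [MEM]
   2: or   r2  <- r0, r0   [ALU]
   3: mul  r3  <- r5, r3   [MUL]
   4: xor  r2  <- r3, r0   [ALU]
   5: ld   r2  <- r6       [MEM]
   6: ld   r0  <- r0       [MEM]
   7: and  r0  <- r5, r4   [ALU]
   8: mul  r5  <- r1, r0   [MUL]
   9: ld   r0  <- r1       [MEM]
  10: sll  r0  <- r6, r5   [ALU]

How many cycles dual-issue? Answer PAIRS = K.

PAIRS = 2

t=0 i0+i1:xor.ALU+st.MEM ; 2-wide
t=1 i2+i3:or.ALU+mul.MUL ; 2-wide
t=2 i4:xor.ALU ; WAW r2
t=3 i5:ld.MEM ; no-port MEM/MEM
t=4 i6:ld.MEM ; WAW r0
t=5 i7:and.ALU ; RAW r0
t=6 i8:mul.MUL ; no-port MUL/MEM
t=7 i9:ld.MEM ; WAW r0
t=8 i10:sll.ALU ; tail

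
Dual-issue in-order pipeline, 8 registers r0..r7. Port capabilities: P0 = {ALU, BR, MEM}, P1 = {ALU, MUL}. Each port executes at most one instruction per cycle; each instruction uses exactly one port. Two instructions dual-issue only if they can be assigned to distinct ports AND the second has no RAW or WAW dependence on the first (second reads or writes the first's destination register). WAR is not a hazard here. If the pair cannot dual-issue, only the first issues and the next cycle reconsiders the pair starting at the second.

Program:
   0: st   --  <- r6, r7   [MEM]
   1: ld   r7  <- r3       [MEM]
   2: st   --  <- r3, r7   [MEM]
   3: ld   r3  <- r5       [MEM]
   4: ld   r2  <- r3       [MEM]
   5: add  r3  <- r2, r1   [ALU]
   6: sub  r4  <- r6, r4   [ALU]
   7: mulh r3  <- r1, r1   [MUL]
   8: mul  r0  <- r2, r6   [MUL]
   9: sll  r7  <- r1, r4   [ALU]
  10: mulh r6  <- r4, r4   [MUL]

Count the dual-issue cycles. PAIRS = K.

PAIRS = 2

[0] i0  st.MEM  -- no-port MEM/MEM
[1] i1  ld.MEM  -- no-port MEM/MEM
[2] i2  st.MEM  -- no-port MEM/MEM
[3] i3  ld.MEM  -- no-port MEM/MEM
[4] i4  ld.MEM  -- RAW r2
[5] i5/i6  add.ALU+sub.ALU  -- 2-wide
[6] i7  mulh.MUL  -- no-port MUL/MUL
[7] i8/i9  mul.MUL+sll.ALU  -- 2-wide
[8] i10  mulh.MUL  -- tail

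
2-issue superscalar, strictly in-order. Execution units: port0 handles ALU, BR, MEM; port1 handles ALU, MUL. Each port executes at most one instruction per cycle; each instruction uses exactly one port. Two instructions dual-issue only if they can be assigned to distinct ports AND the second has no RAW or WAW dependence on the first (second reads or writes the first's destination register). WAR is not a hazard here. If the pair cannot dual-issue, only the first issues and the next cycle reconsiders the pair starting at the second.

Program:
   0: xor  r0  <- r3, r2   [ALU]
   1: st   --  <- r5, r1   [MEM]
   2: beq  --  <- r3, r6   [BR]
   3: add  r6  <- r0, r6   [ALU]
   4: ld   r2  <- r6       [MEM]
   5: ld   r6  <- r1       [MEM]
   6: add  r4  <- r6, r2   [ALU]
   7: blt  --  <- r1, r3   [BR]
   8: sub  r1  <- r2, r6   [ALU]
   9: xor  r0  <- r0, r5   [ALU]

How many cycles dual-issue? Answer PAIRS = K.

PAIRS = 4

0. xor.ALU st.MEM @i0,i1  | pair
1. beq.BR add.ALU @i2,i3  | pair
2. ld.MEM @i4  | no-port MEM/MEM
3. ld.MEM @i5  | RAW r6
4. add.ALU blt.BR @i6,i7  | pair
5. sub.ALU xor.ALU @i8,i9  | pair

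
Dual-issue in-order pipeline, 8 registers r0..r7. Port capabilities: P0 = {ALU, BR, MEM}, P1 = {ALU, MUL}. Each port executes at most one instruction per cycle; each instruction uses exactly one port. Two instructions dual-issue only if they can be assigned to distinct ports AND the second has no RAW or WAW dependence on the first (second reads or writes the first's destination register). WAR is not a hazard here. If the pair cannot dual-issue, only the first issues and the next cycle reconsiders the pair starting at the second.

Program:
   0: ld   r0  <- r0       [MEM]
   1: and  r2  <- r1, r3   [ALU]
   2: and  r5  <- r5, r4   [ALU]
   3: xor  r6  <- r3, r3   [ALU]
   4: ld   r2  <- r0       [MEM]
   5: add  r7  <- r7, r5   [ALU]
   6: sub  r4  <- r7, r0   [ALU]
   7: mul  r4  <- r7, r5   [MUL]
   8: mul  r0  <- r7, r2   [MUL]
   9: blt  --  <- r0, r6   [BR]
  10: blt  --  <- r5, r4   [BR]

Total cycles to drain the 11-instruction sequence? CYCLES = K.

CYCLES = 8

  cy0 -> i0,i1 (ld/and) 2-wide
  cy1 -> i2,i3 (and/xor) 2-wide
  cy2 -> i4,i5 (ld/add) 2-wide
  cy3 -> i6 (sub) WAW r4
  cy4 -> i7 (mul) no-port MUL/MUL
  cy5 -> i8 (mul) RAW r0
  cy6 -> i9 (blt) no-port BR/BR
  cy7 -> i10 (blt) tail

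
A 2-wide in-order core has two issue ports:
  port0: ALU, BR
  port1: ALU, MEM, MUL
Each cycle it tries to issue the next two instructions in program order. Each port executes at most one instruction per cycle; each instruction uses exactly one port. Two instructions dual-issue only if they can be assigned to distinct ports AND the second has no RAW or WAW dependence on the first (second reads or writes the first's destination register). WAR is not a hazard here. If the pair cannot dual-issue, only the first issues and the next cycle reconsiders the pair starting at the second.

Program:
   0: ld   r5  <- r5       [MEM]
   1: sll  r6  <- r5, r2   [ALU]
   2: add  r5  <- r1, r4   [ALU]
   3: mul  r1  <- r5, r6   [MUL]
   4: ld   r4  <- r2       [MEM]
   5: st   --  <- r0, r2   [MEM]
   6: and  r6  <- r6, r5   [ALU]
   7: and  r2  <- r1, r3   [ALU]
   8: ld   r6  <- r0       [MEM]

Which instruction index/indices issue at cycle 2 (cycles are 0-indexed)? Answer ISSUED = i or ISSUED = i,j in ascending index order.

ISSUED = 3

t=0 i0:ld.MEM ; RAW r5
t=1 i1&i2:sll.ALU/add.ALU ; dual
t=2 i3:mul.MUL ; no-port MUL/MEM
t=3 i4:ld.MEM ; no-port MEM/MEM
t=4 i5&i6:st.MEM/and.ALU ; dual
t=5 i7&i8:and.ALU/ld.MEM ; dual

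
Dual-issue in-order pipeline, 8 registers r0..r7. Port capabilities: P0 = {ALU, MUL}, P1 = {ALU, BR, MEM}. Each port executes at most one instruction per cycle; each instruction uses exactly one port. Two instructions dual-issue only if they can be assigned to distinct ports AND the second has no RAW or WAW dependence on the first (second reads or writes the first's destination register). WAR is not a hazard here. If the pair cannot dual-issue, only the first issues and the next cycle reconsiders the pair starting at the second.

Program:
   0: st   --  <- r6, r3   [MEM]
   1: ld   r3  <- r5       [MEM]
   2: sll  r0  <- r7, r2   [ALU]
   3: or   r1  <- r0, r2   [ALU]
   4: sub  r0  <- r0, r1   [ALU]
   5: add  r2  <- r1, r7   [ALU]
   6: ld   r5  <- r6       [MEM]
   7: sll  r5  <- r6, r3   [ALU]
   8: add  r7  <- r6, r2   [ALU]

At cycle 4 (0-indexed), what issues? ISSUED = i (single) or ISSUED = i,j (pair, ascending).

t=0 i0:st.MEM ; no-port MEM/MEM
t=1 i1&i2:ld.MEM/sll.ALU ; dual
t=2 i3:or.ALU ; RAW r1
t=3 i4&i5:sub.ALU/add.ALU ; dual
t=4 i6:ld.MEM ; WAW r5
t=5 i7&i8:sll.ALU/add.ALU ; dual

ISSUED = 6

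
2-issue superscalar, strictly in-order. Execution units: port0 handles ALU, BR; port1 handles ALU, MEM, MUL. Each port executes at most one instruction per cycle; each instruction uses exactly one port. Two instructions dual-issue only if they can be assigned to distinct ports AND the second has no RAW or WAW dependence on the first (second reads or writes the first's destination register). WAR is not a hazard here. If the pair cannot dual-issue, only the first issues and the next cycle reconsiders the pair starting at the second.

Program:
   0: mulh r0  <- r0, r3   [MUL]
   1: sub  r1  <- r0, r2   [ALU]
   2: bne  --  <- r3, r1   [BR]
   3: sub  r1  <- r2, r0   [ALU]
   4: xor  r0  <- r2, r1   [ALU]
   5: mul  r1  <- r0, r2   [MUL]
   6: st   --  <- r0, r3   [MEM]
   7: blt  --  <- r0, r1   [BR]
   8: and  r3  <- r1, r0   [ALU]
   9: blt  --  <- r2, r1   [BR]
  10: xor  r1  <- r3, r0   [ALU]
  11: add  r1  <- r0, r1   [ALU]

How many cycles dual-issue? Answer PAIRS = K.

0. mulh.MUL @i0  | RAW r0
1. sub.ALU @i1  | RAW r1
2. bne.BR/sub.ALU @i2&i3  | pair
3. xor.ALU @i4  | RAW r0
4. mul.MUL @i5  | no-port MUL/MEM
5. st.MEM/blt.BR @i6&i7  | pair
6. and.ALU/blt.BR @i8&i9  | pair
7. xor.ALU @i10  | RAW+WAW r1
8. add.ALU @i11  | tail

PAIRS = 3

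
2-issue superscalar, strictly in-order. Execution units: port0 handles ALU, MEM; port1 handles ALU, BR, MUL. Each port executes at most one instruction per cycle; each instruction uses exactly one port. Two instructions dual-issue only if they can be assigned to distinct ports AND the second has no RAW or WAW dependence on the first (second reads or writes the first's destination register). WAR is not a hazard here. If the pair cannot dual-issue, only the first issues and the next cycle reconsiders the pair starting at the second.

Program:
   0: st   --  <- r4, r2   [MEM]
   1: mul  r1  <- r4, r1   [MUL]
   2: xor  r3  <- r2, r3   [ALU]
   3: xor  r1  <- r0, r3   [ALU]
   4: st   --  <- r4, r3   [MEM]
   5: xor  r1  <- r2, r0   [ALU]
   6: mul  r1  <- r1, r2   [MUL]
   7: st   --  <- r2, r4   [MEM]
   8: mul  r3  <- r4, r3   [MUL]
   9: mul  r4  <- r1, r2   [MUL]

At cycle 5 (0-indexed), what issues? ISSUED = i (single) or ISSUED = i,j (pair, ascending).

[0] i0,i1  st mul  -- 2-wide
[1] i2  xor  -- RAW r3
[2] i3,i4  xor st  -- 2-wide
[3] i5  xor  -- RAW+WAW r1
[4] i6,i7  mul st  -- 2-wide
[5] i8  mul  -- no-port MUL/MUL
[6] i9  mul  -- tail

ISSUED = 8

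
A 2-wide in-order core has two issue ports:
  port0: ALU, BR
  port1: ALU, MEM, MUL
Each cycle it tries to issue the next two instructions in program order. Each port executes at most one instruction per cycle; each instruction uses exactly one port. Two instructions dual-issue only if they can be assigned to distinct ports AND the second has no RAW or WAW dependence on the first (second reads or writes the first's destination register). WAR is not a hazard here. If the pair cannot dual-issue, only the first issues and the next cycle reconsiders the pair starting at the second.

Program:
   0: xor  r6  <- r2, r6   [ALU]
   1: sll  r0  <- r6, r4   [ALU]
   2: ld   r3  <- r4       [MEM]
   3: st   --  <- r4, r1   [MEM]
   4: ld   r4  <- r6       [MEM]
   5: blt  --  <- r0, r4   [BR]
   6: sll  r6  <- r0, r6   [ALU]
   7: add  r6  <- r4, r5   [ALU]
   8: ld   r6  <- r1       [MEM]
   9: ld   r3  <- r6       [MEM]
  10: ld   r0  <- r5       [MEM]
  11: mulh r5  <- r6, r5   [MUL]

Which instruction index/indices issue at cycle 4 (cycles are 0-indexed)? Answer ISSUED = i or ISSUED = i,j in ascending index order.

ISSUED = 5,6

c0: i0 xor.ALU  RAW r6
c1: i1+i2 sll.ALU+ld.MEM  pair
c2: i3 st.MEM  no-port MEM/MEM
c3: i4 ld.MEM  RAW r4
c4: i5+i6 blt.BR+sll.ALU  pair
c5: i7 add.ALU  WAW r6
c6: i8 ld.MEM  no-port MEM/MEM
c7: i9 ld.MEM  no-port MEM/MEM
c8: i10 ld.MEM  no-port MEM/MUL
c9: i11 mulh.MUL  tail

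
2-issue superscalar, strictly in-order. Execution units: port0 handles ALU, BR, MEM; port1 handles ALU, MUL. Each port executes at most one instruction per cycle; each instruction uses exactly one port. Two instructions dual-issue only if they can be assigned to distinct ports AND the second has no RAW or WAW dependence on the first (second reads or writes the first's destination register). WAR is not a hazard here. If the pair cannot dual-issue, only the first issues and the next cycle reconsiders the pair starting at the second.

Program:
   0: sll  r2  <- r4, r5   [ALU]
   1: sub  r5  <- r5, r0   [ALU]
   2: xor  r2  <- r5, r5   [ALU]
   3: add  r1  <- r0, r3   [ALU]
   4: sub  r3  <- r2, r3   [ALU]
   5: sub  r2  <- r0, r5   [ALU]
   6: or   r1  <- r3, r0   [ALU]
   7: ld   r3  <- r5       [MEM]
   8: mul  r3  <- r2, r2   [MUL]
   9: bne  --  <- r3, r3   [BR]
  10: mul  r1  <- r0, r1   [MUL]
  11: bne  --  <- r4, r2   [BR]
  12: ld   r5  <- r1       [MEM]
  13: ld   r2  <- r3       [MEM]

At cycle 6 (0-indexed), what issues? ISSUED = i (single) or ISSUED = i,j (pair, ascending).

ISSUED = 11

t=0 i0&i1:sll.ALU;sub.ALU ; dual
t=1 i2&i3:xor.ALU;add.ALU ; dual
t=2 i4&i5:sub.ALU;sub.ALU ; dual
t=3 i6&i7:or.ALU;ld.MEM ; dual
t=4 i8:mul.MUL ; RAW r3
t=5 i9&i10:bne.BR;mul.MUL ; dual
t=6 i11:bne.BR ; no-port BR/MEM
t=7 i12:ld.MEM ; no-port MEM/MEM
t=8 i13:ld.MEM ; tail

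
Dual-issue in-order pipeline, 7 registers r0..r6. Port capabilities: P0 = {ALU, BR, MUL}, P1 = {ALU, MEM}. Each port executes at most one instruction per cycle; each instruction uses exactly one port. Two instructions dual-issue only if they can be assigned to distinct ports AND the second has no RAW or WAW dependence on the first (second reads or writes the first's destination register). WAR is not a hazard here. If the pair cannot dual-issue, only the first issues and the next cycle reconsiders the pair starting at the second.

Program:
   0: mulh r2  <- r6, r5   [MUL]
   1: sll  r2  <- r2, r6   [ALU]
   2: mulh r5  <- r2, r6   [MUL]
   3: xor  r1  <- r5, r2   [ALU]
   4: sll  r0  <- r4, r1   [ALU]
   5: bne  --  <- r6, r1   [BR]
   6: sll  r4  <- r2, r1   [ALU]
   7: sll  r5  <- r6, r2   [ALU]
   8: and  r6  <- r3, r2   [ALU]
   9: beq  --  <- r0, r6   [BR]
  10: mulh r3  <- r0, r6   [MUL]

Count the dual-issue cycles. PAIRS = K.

PAIRS = 2

c0: i0 mulh  RAW+WAW r2
c1: i1 sll  RAW r2
c2: i2 mulh  RAW r5
c3: i3 xor  RAW r1
c4: i4&i5 sll+bne  dual
c5: i6&i7 sll+sll  dual
c6: i8 and  RAW r6
c7: i9 beq  no-port BR/MUL
c8: i10 mulh  tail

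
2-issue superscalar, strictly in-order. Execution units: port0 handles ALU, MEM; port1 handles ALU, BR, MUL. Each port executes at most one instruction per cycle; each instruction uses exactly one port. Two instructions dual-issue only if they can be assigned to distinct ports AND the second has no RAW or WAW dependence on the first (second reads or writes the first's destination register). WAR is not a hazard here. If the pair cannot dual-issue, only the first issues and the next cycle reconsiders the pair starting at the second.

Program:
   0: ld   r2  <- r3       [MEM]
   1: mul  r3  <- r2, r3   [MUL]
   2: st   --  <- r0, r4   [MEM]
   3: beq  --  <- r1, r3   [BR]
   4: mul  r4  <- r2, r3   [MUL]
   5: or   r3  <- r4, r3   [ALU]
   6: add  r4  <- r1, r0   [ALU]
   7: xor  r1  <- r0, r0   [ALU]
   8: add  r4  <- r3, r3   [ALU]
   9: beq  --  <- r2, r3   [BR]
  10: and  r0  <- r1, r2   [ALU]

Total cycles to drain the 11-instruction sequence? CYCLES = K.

CYCLES = 7

0. ld.MEM @i0  | RAW r2
1. mul.MUL/st.MEM @i1+i2  | 2-wide
2. beq.BR @i3  | no-port BR/MUL
3. mul.MUL @i4  | RAW r4
4. or.ALU/add.ALU @i5+i6  | 2-wide
5. xor.ALU/add.ALU @i7+i8  | 2-wide
6. beq.BR/and.ALU @i9+i10  | 2-wide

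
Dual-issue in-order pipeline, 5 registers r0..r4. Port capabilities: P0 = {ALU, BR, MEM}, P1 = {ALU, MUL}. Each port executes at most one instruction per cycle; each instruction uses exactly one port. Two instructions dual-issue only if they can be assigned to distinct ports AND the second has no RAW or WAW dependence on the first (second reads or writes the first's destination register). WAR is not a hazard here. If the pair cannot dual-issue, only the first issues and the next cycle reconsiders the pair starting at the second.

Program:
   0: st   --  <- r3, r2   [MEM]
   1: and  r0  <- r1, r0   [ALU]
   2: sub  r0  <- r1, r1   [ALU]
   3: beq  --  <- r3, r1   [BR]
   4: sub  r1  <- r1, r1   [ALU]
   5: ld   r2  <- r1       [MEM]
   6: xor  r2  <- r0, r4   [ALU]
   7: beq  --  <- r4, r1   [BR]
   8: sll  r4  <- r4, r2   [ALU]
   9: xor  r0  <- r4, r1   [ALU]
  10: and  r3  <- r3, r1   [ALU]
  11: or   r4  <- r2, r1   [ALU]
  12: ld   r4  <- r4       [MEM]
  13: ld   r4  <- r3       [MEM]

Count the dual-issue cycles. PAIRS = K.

0. st.MEM;and.ALU @i0/i1  | 2-wide
1. sub.ALU;beq.BR @i2/i3  | 2-wide
2. sub.ALU @i4  | RAW r1
3. ld.MEM @i5  | WAW r2
4. xor.ALU;beq.BR @i6/i7  | 2-wide
5. sll.ALU @i8  | RAW r4
6. xor.ALU;and.ALU @i9/i10  | 2-wide
7. or.ALU @i11  | RAW+WAW r4
8. ld.MEM @i12  | no-port MEM/MEM
9. ld.MEM @i13  | tail

PAIRS = 4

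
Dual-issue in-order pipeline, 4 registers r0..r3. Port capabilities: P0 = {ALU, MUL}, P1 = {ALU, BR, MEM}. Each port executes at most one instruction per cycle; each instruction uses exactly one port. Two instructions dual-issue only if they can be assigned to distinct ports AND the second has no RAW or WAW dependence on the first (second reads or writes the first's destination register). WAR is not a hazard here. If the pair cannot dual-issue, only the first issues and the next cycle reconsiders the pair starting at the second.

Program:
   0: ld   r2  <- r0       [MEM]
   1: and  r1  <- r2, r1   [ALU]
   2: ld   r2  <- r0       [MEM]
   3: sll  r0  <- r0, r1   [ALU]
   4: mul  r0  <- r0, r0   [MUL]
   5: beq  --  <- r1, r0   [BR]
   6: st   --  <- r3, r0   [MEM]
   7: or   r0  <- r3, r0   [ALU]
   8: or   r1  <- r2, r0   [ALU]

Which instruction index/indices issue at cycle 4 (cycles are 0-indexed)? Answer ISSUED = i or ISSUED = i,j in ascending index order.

#0 head=0: ld i0 RAW r2
#1 head=1: and+ld i1,i2 dual
#2 head=3: sll i3 RAW+WAW r0
#3 head=4: mul i4 RAW r0
#4 head=5: beq i5 no-port BR/MEM
#5 head=6: st+or i6,i7 dual
#6 head=8: or i8 tail

ISSUED = 5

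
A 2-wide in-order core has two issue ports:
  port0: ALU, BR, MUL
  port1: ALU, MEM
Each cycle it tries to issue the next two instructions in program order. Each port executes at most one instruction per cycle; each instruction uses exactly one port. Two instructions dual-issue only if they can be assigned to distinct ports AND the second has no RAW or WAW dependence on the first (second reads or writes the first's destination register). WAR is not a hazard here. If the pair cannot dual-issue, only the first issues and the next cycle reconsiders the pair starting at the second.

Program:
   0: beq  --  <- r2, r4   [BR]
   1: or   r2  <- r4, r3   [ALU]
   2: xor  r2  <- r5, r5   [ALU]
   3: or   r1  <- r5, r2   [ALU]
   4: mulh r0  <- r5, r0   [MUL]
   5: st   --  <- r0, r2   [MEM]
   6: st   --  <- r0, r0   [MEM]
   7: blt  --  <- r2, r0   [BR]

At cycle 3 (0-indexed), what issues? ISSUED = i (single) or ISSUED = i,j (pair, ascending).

ISSUED = 5

#0 head=0: beq.BR/or.ALU i0/i1 pair
#1 head=2: xor.ALU i2 RAW r2
#2 head=3: or.ALU/mulh.MUL i3/i4 pair
#3 head=5: st.MEM i5 no-port MEM/MEM
#4 head=6: st.MEM/blt.BR i6/i7 pair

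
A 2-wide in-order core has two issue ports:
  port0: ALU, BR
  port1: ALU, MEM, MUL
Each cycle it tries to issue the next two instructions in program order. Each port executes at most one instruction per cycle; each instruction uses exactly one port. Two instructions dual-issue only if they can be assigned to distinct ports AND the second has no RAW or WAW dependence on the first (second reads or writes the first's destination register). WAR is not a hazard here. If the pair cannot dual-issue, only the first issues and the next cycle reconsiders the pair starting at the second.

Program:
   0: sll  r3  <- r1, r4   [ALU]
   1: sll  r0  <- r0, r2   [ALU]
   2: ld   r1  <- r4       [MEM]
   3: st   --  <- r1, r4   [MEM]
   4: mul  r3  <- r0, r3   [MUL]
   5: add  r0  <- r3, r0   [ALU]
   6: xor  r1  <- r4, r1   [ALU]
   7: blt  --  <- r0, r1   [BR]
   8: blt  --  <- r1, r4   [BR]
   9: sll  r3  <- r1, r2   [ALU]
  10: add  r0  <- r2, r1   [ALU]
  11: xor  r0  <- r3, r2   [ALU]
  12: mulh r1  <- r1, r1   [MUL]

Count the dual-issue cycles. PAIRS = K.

  cy0 -> i0&i1 (sll;sll) 2-wide
  cy1 -> i2 (ld) no-port MEM/MEM
  cy2 -> i3 (st) no-port MEM/MUL
  cy3 -> i4 (mul) RAW r3
  cy4 -> i5&i6 (add;xor) 2-wide
  cy5 -> i7 (blt) no-port BR/BR
  cy6 -> i8&i9 (blt;sll) 2-wide
  cy7 -> i10 (add) WAW r0
  cy8 -> i11&i12 (xor;mulh) 2-wide

PAIRS = 4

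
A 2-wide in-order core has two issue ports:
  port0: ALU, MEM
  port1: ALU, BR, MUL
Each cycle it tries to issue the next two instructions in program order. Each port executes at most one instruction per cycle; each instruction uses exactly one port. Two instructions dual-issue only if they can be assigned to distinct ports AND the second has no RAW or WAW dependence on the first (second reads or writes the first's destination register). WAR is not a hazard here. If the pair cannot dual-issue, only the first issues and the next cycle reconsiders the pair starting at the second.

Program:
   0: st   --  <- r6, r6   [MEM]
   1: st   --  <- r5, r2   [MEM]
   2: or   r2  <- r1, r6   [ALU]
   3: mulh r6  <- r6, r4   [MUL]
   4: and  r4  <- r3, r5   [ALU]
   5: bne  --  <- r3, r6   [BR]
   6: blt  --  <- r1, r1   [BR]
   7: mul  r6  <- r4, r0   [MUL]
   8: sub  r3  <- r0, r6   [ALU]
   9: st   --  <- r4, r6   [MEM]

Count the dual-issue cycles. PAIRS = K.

c0: i0 st.MEM  no-port MEM/MEM
c1: i1/i2 st.MEM+or.ALU  pair
c2: i3/i4 mulh.MUL+and.ALU  pair
c3: i5 bne.BR  no-port BR/BR
c4: i6 blt.BR  no-port BR/MUL
c5: i7 mul.MUL  RAW r6
c6: i8/i9 sub.ALU+st.MEM  pair

PAIRS = 3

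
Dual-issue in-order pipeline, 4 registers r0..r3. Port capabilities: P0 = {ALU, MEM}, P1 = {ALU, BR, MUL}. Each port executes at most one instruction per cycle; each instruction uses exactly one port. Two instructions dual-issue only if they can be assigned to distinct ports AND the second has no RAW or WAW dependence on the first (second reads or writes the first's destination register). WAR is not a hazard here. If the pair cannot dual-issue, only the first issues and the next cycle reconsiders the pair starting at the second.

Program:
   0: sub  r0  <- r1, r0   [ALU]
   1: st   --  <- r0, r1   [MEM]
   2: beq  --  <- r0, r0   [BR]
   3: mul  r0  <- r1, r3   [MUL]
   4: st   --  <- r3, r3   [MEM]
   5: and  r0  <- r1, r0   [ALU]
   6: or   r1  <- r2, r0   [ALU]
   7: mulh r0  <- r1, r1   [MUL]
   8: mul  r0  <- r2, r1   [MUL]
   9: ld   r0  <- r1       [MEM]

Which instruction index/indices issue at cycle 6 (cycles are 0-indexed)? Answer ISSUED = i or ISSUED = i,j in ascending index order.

#0 head=0: sub.ALU i0 RAW r0
#1 head=1: st.MEM/beq.BR i1+i2 dual
#2 head=3: mul.MUL/st.MEM i3+i4 dual
#3 head=5: and.ALU i5 RAW r0
#4 head=6: or.ALU i6 RAW r1
#5 head=7: mulh.MUL i7 no-port MUL/MUL
#6 head=8: mul.MUL i8 WAW r0
#7 head=9: ld.MEM i9 tail

ISSUED = 8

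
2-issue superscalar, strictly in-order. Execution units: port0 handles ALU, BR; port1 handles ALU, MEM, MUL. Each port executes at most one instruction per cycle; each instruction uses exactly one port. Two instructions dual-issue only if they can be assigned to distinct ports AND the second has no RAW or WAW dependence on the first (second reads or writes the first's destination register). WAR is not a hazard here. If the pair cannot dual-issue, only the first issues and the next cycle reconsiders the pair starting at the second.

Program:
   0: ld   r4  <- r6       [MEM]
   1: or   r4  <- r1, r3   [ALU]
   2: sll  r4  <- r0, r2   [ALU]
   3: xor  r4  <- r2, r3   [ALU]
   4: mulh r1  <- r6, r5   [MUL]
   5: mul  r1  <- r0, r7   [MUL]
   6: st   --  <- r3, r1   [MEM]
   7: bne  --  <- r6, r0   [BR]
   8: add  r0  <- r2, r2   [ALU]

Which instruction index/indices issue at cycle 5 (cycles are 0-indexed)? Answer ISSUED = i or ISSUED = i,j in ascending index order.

#0 head=0: ld i0 WAW r4
#1 head=1: or i1 WAW r4
#2 head=2: sll i2 WAW r4
#3 head=3: xor mulh i3&i4 pair
#4 head=5: mul i5 no-port MUL/MEM
#5 head=6: st bne i6&i7 pair
#6 head=8: add i8 tail

ISSUED = 6,7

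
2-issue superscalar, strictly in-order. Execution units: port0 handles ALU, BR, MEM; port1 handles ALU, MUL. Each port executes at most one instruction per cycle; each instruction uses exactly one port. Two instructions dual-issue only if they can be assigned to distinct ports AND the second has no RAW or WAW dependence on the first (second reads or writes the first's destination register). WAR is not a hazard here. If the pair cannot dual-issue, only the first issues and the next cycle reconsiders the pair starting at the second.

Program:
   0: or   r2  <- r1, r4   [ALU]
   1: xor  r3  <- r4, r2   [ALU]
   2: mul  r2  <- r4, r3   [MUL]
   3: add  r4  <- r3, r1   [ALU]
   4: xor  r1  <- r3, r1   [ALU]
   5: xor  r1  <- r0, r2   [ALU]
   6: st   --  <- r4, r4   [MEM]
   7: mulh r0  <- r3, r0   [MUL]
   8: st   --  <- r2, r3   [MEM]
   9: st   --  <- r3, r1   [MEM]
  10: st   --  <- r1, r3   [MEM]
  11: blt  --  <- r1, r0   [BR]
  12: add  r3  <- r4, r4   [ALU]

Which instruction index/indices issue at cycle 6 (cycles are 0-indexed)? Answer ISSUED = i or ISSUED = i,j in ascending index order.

ISSUED = 9

[0] i0  or.ALU  -- RAW r2
[1] i1  xor.ALU  -- RAW r3
[2] i2&i3  mul.MUL/add.ALU  -- pair
[3] i4  xor.ALU  -- WAW r1
[4] i5&i6  xor.ALU/st.MEM  -- pair
[5] i7&i8  mulh.MUL/st.MEM  -- pair
[6] i9  st.MEM  -- no-port MEM/MEM
[7] i10  st.MEM  -- no-port MEM/BR
[8] i11&i12  blt.BR/add.ALU  -- pair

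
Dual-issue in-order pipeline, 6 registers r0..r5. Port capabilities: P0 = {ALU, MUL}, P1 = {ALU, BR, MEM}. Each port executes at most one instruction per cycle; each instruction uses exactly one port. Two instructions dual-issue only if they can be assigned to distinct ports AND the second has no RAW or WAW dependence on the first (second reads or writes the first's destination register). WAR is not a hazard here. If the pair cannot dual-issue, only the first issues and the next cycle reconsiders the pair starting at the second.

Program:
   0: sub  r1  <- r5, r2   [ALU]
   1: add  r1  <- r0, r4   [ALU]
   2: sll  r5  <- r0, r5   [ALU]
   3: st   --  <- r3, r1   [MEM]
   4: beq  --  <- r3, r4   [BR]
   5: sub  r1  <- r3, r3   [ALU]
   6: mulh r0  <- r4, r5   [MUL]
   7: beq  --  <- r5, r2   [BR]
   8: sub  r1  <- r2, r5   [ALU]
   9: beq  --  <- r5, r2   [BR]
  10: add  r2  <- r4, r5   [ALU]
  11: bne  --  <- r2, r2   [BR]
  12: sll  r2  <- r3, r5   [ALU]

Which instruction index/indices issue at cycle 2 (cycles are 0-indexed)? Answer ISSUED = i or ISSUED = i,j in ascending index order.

[0] i0  sub  -- WAW r1
[1] i1/i2  add sll  -- dual
[2] i3  st  -- no-port MEM/BR
[3] i4/i5  beq sub  -- dual
[4] i6/i7  mulh beq  -- dual
[5] i8/i9  sub beq  -- dual
[6] i10  add  -- RAW r2
[7] i11/i12  bne sll  -- dual

ISSUED = 3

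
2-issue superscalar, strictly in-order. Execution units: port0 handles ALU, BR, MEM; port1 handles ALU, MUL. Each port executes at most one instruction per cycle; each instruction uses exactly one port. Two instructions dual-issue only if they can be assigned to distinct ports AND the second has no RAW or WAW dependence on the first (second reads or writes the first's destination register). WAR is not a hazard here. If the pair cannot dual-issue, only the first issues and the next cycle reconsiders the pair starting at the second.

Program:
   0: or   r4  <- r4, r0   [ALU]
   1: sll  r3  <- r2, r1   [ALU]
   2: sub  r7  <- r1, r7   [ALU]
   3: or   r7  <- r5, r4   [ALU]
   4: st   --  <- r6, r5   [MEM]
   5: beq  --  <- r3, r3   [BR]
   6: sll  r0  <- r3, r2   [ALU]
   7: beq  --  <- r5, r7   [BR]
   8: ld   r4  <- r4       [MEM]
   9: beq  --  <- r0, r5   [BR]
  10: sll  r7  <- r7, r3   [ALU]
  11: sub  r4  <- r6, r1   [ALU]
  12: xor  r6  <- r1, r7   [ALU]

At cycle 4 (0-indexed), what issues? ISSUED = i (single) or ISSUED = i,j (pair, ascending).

[0] i0,i1  or.ALU sll.ALU  -- dual
[1] i2  sub.ALU  -- WAW r7
[2] i3,i4  or.ALU st.MEM  -- dual
[3] i5,i6  beq.BR sll.ALU  -- dual
[4] i7  beq.BR  -- no-port BR/MEM
[5] i8  ld.MEM  -- no-port MEM/BR
[6] i9,i10  beq.BR sll.ALU  -- dual
[7] i11,i12  sub.ALU xor.ALU  -- dual

ISSUED = 7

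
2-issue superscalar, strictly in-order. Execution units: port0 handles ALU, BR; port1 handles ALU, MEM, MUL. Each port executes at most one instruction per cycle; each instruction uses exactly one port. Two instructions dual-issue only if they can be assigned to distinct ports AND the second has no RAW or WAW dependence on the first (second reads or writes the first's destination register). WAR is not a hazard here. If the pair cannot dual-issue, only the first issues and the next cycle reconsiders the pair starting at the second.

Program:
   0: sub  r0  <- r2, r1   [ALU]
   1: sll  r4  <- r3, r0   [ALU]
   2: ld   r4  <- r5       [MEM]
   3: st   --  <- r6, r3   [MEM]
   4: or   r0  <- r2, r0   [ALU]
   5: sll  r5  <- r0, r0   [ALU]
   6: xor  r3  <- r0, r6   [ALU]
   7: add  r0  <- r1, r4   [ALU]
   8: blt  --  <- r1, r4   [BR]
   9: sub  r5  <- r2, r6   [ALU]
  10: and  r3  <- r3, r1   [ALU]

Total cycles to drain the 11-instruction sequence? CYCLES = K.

CYCLES = 7

[0] i0  sub  -- RAW r0
[1] i1  sll  -- WAW r4
[2] i2  ld  -- no-port MEM/MEM
[3] i3+i4  st;or  -- dual
[4] i5+i6  sll;xor  -- dual
[5] i7+i8  add;blt  -- dual
[6] i9+i10  sub;and  -- dual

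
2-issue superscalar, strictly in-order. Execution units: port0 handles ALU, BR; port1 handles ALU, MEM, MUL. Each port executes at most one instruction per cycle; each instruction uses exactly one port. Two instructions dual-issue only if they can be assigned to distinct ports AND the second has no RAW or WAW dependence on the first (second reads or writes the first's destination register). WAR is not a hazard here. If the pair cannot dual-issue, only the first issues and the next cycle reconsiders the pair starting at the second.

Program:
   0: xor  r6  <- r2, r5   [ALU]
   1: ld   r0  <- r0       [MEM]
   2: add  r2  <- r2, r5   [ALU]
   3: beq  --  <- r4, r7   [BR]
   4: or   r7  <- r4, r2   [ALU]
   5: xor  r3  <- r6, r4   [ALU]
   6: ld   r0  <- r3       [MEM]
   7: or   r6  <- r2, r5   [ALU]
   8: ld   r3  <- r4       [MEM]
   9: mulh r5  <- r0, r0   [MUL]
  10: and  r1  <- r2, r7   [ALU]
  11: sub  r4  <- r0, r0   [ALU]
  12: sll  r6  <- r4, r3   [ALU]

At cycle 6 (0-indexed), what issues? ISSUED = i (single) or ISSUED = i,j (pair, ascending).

c0: i0/i1 xor.ALU ld.MEM  pair
c1: i2/i3 add.ALU beq.BR  pair
c2: i4/i5 or.ALU xor.ALU  pair
c3: i6/i7 ld.MEM or.ALU  pair
c4: i8 ld.MEM  no-port MEM/MUL
c5: i9/i10 mulh.MUL and.ALU  pair
c6: i11 sub.ALU  RAW r4
c7: i12 sll.ALU  tail

ISSUED = 11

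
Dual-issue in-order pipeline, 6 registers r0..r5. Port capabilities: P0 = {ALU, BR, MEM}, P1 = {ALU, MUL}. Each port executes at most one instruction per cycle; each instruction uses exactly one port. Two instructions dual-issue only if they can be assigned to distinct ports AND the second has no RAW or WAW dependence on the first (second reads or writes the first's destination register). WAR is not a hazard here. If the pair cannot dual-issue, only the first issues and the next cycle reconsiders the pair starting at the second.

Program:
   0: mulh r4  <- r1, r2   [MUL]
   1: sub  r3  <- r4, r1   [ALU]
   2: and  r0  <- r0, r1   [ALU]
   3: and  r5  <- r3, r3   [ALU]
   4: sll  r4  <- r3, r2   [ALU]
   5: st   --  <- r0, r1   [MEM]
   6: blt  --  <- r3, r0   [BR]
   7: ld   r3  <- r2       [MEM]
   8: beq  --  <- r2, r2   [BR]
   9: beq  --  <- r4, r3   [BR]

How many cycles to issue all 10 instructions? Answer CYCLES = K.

t=0 i0:mulh ; RAW r4
t=1 i1/i2:sub+and ; dual
t=2 i3/i4:and+sll ; dual
t=3 i5:st ; no-port MEM/BR
t=4 i6:blt ; no-port BR/MEM
t=5 i7:ld ; no-port MEM/BR
t=6 i8:beq ; no-port BR/BR
t=7 i9:beq ; tail

CYCLES = 8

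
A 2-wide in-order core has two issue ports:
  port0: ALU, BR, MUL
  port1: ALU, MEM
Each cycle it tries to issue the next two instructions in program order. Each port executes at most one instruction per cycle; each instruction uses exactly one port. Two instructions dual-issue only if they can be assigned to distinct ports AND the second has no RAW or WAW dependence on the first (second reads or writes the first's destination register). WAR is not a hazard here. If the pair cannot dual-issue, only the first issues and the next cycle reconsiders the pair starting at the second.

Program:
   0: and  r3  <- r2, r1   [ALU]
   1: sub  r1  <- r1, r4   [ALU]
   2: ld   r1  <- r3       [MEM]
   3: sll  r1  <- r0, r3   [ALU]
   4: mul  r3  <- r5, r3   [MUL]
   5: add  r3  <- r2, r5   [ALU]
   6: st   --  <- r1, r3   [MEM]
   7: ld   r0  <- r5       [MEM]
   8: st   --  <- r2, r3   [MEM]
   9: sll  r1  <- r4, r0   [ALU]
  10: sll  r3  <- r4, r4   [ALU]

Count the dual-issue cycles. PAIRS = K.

t=0 i0,i1:and.ALU sub.ALU ; pair
t=1 i2:ld.MEM ; WAW r1
t=2 i3,i4:sll.ALU mul.MUL ; pair
t=3 i5:add.ALU ; RAW r3
t=4 i6:st.MEM ; no-port MEM/MEM
t=5 i7:ld.MEM ; no-port MEM/MEM
t=6 i8,i9:st.MEM sll.ALU ; pair
t=7 i10:sll.ALU ; tail

PAIRS = 3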